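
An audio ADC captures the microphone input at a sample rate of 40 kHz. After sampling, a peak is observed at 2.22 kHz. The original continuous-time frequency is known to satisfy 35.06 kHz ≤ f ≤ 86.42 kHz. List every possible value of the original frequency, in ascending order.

37.78 kHz, 42.22 kHz, 77.78 kHz, 82.22 kHz

Frequencies that alias to 2.22 kHz are k·fs ± 2.22 kHz for integer k ≥ 0.
k=0: 2.22 kHz.
k=1: 37.78 kHz, 42.22 kHz.
k=2: 77.78 kHz, 82.22 kHz.
k=3: 117.78 kHz, 122.22 kHz.
Within [35.06 kHz, 86.42 kHz]: 37.78 kHz, 42.22 kHz, 77.78 kHz, 82.22 kHz.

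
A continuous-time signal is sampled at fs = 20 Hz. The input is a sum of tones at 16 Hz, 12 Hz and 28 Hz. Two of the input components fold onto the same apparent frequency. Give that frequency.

8 Hz

fs/2 = 10 Hz.
16 Hz > fs/2 = 10 Hz, folds to fs − 16 Hz = 4 Hz.
12 Hz > fs/2 = 10 Hz, folds to fs − 12 Hz = 8 Hz.
28 Hz mod fs = 8 Hz.
8 Hz ≤ fs/2 = 10 Hz, appears at 8 Hz.
12 Hz and 28 Hz both map to 8 Hz.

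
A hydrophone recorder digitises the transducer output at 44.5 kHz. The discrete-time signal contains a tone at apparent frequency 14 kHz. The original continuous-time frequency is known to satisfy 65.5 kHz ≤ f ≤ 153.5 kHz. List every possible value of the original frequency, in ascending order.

Frequencies that alias to 14 kHz are k·fs ± 14 kHz for integer k ≥ 0.
k=0: 14 kHz.
k=1: 30.5 kHz, 58.5 kHz.
k=2: 75 kHz, 103 kHz.
k=3: 119.5 kHz, 147.5 kHz.
k=4: 164 kHz, 192 kHz.
Within [65.5 kHz, 153.5 kHz]: 75 kHz, 103 kHz, 119.5 kHz, 147.5 kHz.

75 kHz, 103 kHz, 119.5 kHz, 147.5 kHz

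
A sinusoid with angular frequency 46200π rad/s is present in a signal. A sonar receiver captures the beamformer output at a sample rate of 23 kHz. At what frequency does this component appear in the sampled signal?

ω = 46200π rad/s → f = ω/(2π) = 23100 Hz = 23.1 kHz.
23.1 kHz mod fs = 0.1 kHz.
0.1 kHz ≤ fs/2 = 11.5 kHz, appears at 0.1 kHz.

0.1 kHz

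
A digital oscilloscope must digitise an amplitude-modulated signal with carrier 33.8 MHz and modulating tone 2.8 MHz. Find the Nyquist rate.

AM sidebands sit at fc ± fm = 31 MHz and 36.6 MHz.
Highest-frequency component: 36.6 MHz.
Nyquist rate = 2 × 36.6 MHz = 73.2 MHz.

73.2 MHz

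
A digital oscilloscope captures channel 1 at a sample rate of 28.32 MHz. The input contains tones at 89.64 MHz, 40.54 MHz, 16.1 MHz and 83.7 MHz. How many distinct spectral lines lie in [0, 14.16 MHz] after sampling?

fs/2 = 14.16 MHz.
89.64 MHz mod fs = 4.68 MHz.
4.68 MHz ≤ fs/2 = 14.16 MHz, appears at 4.68 MHz.
40.54 MHz mod fs = 12.22 MHz.
12.22 MHz ≤ fs/2 = 14.16 MHz, appears at 12.22 MHz.
16.1 MHz > fs/2 = 14.16 MHz, folds to fs − 16.1 MHz = 12.22 MHz.
83.7 MHz mod fs = 27.06 MHz.
27.06 MHz > fs/2 = 14.16 MHz, folds to fs − 27.06 MHz = 1.26 MHz.
Distinct values: {1.26 MHz, 4.68 MHz, 12.22 MHz} → 3.

3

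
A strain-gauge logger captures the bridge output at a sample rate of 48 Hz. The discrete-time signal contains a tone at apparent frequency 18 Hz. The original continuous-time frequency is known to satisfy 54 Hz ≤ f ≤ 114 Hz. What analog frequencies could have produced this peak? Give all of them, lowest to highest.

Frequencies that alias to 18 Hz are k·fs ± 18 Hz for integer k ≥ 0.
k=0: 18 Hz.
k=1: 30 Hz, 66 Hz.
k=2: 78 Hz, 114 Hz.
k=3: 126 Hz, 162 Hz.
Within [54 Hz, 114 Hz]: 66 Hz, 78 Hz, 114 Hz.

66 Hz, 78 Hz, 114 Hz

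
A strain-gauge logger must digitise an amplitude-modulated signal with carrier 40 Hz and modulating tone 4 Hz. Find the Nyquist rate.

88 Hz

AM sidebands sit at fc ± fm = 36 Hz and 44 Hz.
Highest-frequency component: 44 Hz.
Nyquist rate = 2 × 44 Hz = 88 Hz.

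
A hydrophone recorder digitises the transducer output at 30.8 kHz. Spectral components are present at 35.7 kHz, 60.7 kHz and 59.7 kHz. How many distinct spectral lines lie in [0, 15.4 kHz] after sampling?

3

fs/2 = 15.4 kHz.
35.7 kHz mod fs = 4.9 kHz.
4.9 kHz ≤ fs/2 = 15.4 kHz, appears at 4.9 kHz.
60.7 kHz mod fs = 29.9 kHz.
29.9 kHz > fs/2 = 15.4 kHz, folds to fs − 29.9 kHz = 0.9 kHz.
59.7 kHz mod fs = 28.9 kHz.
28.9 kHz > fs/2 = 15.4 kHz, folds to fs − 28.9 kHz = 1.9 kHz.
Distinct values: {0.9 kHz, 1.9 kHz, 4.9 kHz} → 3.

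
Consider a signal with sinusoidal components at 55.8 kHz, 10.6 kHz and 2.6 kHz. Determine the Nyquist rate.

Highest-frequency component: 55.8 kHz.
Nyquist rate = 2 × 55.8 kHz = 111.6 kHz.

111.6 kHz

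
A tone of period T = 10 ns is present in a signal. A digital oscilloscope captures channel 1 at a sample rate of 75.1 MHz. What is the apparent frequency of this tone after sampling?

24.9 MHz

T = 10 ns → f = 1/T = 100 MHz.
100 MHz mod fs = 24.9 MHz.
24.9 MHz ≤ fs/2 = 37.55 MHz, appears at 24.9 MHz.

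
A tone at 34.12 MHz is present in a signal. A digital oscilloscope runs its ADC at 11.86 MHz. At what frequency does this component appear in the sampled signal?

1.46 MHz

34.12 MHz mod fs = 10.4 MHz.
10.4 MHz > fs/2 = 5.93 MHz, folds to fs − 10.4 MHz = 1.46 MHz.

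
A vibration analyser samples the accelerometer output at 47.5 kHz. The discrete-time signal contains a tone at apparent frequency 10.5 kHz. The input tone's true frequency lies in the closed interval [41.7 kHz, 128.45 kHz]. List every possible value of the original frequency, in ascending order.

Frequencies that alias to 10.5 kHz are k·fs ± 10.5 kHz for integer k ≥ 0.
k=0: 10.5 kHz.
k=1: 37 kHz, 58 kHz.
k=2: 84.5 kHz, 105.5 kHz.
k=3: 132 kHz, 153 kHz.
Within [41.7 kHz, 128.45 kHz]: 58 kHz, 84.5 kHz, 105.5 kHz.

58 kHz, 84.5 kHz, 105.5 kHz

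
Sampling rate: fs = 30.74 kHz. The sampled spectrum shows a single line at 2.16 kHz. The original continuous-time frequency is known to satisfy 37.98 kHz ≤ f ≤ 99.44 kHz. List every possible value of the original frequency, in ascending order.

Frequencies that alias to 2.16 kHz are k·fs ± 2.16 kHz for integer k ≥ 0.
k=0: 2.16 kHz.
k=1: 28.58 kHz, 32.9 kHz.
k=2: 59.32 kHz, 63.64 kHz.
k=3: 90.06 kHz, 94.38 kHz.
k=4: 120.8 kHz, 125.12 kHz.
Within [37.98 kHz, 99.44 kHz]: 59.32 kHz, 63.64 kHz, 90.06 kHz, 94.38 kHz.

59.32 kHz, 63.64 kHz, 90.06 kHz, 94.38 kHz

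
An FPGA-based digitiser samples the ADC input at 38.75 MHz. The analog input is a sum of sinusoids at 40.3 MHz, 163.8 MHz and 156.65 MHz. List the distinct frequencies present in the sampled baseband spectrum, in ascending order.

fs/2 = 19.375 MHz.
40.3 MHz mod fs = 1.55 MHz.
1.55 MHz ≤ fs/2 = 19.375 MHz, appears at 1.55 MHz.
163.8 MHz mod fs = 8.8 MHz.
8.8 MHz ≤ fs/2 = 19.375 MHz, appears at 8.8 MHz.
156.65 MHz mod fs = 1.65 MHz.
1.65 MHz ≤ fs/2 = 19.375 MHz, appears at 1.65 MHz.
Distinct values: {1.55 MHz, 1.65 MHz, 8.8 MHz}.

1.55 MHz, 1.65 MHz, 8.8 MHz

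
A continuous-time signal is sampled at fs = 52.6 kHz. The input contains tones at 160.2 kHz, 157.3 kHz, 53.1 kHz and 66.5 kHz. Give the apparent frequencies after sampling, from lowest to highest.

fs/2 = 26.3 kHz.
160.2 kHz mod fs = 2.4 kHz.
2.4 kHz ≤ fs/2 = 26.3 kHz, appears at 2.4 kHz.
157.3 kHz mod fs = 52.1 kHz.
52.1 kHz > fs/2 = 26.3 kHz, folds to fs − 52.1 kHz = 0.5 kHz.
53.1 kHz mod fs = 0.5 kHz.
0.5 kHz ≤ fs/2 = 26.3 kHz, appears at 0.5 kHz.
66.5 kHz mod fs = 13.9 kHz.
13.9 kHz ≤ fs/2 = 26.3 kHz, appears at 13.9 kHz.
Distinct values: {0.5 kHz, 2.4 kHz, 13.9 kHz}.

0.5 kHz, 2.4 kHz, 13.9 kHz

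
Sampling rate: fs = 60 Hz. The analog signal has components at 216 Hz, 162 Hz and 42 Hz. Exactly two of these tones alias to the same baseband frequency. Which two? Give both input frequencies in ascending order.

42 Hz, 162 Hz

fs/2 = 30 Hz.
216 Hz mod fs = 36 Hz.
36 Hz > fs/2 = 30 Hz, folds to fs − 36 Hz = 24 Hz.
162 Hz mod fs = 42 Hz.
42 Hz > fs/2 = 30 Hz, folds to fs − 42 Hz = 18 Hz.
42 Hz > fs/2 = 30 Hz, folds to fs − 42 Hz = 18 Hz.
42 Hz and 162 Hz both map to 18 Hz.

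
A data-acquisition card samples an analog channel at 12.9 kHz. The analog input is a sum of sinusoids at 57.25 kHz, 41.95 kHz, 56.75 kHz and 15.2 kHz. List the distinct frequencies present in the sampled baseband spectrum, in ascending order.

2.3 kHz, 3.25 kHz, 5.15 kHz, 5.65 kHz

fs/2 = 6.45 kHz.
57.25 kHz mod fs = 5.65 kHz.
5.65 kHz ≤ fs/2 = 6.45 kHz, appears at 5.65 kHz.
41.95 kHz mod fs = 3.25 kHz.
3.25 kHz ≤ fs/2 = 6.45 kHz, appears at 3.25 kHz.
56.75 kHz mod fs = 5.15 kHz.
5.15 kHz ≤ fs/2 = 6.45 kHz, appears at 5.15 kHz.
15.2 kHz mod fs = 2.3 kHz.
2.3 kHz ≤ fs/2 = 6.45 kHz, appears at 2.3 kHz.
Distinct values: {2.3 kHz, 3.25 kHz, 5.15 kHz, 5.65 kHz}.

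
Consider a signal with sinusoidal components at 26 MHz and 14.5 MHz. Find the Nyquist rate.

52 MHz

Highest-frequency component: 26 MHz.
Nyquist rate = 2 × 26 MHz = 52 MHz.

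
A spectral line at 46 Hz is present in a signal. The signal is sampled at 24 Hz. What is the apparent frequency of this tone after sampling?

46 Hz mod fs = 22 Hz.
22 Hz > fs/2 = 12 Hz, folds to fs − 22 Hz = 2 Hz.

2 Hz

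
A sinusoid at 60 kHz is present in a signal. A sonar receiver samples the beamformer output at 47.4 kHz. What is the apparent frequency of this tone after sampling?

12.6 kHz

60 kHz mod fs = 12.6 kHz.
12.6 kHz ≤ fs/2 = 23.7 kHz, appears at 12.6 kHz.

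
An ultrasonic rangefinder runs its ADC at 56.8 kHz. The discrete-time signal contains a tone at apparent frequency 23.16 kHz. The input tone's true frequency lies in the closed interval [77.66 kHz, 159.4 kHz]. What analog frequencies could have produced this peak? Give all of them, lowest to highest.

Frequencies that alias to 23.16 kHz are k·fs ± 23.16 kHz for integer k ≥ 0.
k=0: 23.16 kHz.
k=1: 33.64 kHz, 79.96 kHz.
k=2: 90.44 kHz, 136.76 kHz.
k=3: 147.24 kHz, 193.56 kHz.
k=4: 204.04 kHz, 250.36 kHz.
Within [77.66 kHz, 159.4 kHz]: 79.96 kHz, 90.44 kHz, 136.76 kHz, 147.24 kHz.

79.96 kHz, 90.44 kHz, 136.76 kHz, 147.24 kHz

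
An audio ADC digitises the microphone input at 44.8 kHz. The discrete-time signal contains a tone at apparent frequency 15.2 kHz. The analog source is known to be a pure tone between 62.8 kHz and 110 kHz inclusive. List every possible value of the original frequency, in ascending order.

Frequencies that alias to 15.2 kHz are k·fs ± 15.2 kHz for integer k ≥ 0.
k=0: 15.2 kHz.
k=1: 29.6 kHz, 60 kHz.
k=2: 74.4 kHz, 104.8 kHz.
k=3: 119.2 kHz, 149.6 kHz.
Within [62.8 kHz, 110 kHz]: 74.4 kHz, 104.8 kHz.

74.4 kHz, 104.8 kHz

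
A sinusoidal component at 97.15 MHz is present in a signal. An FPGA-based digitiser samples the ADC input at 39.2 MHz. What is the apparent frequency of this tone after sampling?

18.75 MHz

97.15 MHz mod fs = 18.75 MHz.
18.75 MHz ≤ fs/2 = 19.6 MHz, appears at 18.75 MHz.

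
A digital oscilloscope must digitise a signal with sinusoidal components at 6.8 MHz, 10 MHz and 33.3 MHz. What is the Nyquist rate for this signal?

Highest-frequency component: 33.3 MHz.
Nyquist rate = 2 × 33.3 MHz = 66.6 MHz.

66.6 MHz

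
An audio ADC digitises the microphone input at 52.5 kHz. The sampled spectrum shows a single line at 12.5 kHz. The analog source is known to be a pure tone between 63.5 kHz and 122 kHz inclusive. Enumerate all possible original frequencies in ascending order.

Frequencies that alias to 12.5 kHz are k·fs ± 12.5 kHz for integer k ≥ 0.
k=0: 12.5 kHz.
k=1: 40 kHz, 65 kHz.
k=2: 92.5 kHz, 117.5 kHz.
k=3: 145 kHz, 170 kHz.
Within [63.5 kHz, 122 kHz]: 65 kHz, 92.5 kHz, 117.5 kHz.

65 kHz, 92.5 kHz, 117.5 kHz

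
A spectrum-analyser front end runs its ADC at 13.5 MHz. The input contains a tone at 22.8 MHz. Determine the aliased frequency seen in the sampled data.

4.2 MHz

22.8 MHz mod fs = 9.3 MHz.
9.3 MHz > fs/2 = 6.75 MHz, folds to fs − 9.3 MHz = 4.2 MHz.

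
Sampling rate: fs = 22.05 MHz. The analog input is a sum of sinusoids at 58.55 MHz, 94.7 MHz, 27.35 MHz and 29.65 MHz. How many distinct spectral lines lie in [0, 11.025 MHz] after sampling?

3

fs/2 = 11.025 MHz.
58.55 MHz mod fs = 14.45 MHz.
14.45 MHz > fs/2 = 11.025 MHz, folds to fs − 14.45 MHz = 7.6 MHz.
94.7 MHz mod fs = 6.5 MHz.
6.5 MHz ≤ fs/2 = 11.025 MHz, appears at 6.5 MHz.
27.35 MHz mod fs = 5.3 MHz.
5.3 MHz ≤ fs/2 = 11.025 MHz, appears at 5.3 MHz.
29.65 MHz mod fs = 7.6 MHz.
7.6 MHz ≤ fs/2 = 11.025 MHz, appears at 7.6 MHz.
Distinct values: {5.3 MHz, 6.5 MHz, 7.6 MHz} → 3.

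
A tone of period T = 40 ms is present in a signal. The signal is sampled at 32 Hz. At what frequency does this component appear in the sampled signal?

T = 40 ms → f = 1/T = 25 Hz.
25 Hz > fs/2 = 16 Hz, folds to fs − 25 Hz = 7 Hz.

7 Hz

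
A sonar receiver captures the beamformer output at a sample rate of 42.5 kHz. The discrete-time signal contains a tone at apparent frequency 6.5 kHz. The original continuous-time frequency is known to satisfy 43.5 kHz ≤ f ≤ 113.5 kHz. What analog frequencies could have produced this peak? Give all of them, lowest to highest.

Frequencies that alias to 6.5 kHz are k·fs ± 6.5 kHz for integer k ≥ 0.
k=0: 6.5 kHz.
k=1: 36 kHz, 49 kHz.
k=2: 78.5 kHz, 91.5 kHz.
k=3: 121 kHz, 134 kHz.
Within [43.5 kHz, 113.5 kHz]: 49 kHz, 78.5 kHz, 91.5 kHz.

49 kHz, 78.5 kHz, 91.5 kHz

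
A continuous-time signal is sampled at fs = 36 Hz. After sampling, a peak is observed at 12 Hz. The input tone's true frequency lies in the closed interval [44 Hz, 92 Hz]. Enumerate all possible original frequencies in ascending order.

48 Hz, 60 Hz, 84 Hz

Frequencies that alias to 12 Hz are k·fs ± 12 Hz for integer k ≥ 0.
k=0: 12 Hz.
k=1: 24 Hz, 48 Hz.
k=2: 60 Hz, 84 Hz.
k=3: 96 Hz, 120 Hz.
Within [44 Hz, 92 Hz]: 48 Hz, 60 Hz, 84 Hz.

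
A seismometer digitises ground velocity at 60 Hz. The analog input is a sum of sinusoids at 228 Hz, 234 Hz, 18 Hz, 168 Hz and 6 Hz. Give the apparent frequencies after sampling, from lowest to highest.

6 Hz, 12 Hz, 18 Hz

fs/2 = 30 Hz.
228 Hz mod fs = 48 Hz.
48 Hz > fs/2 = 30 Hz, folds to fs − 48 Hz = 12 Hz.
234 Hz mod fs = 54 Hz.
54 Hz > fs/2 = 30 Hz, folds to fs − 54 Hz = 6 Hz.
18 Hz ≤ fs/2 = 30 Hz, passes unchanged.
168 Hz mod fs = 48 Hz.
48 Hz > fs/2 = 30 Hz, folds to fs − 48 Hz = 12 Hz.
6 Hz ≤ fs/2 = 30 Hz, passes unchanged.
Distinct values: {6 Hz, 12 Hz, 18 Hz}.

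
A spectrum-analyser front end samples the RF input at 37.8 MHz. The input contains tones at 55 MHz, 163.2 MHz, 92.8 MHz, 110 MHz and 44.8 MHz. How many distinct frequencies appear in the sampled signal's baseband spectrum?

4

fs/2 = 18.9 MHz.
55 MHz mod fs = 17.2 MHz.
17.2 MHz ≤ fs/2 = 18.9 MHz, appears at 17.2 MHz.
163.2 MHz mod fs = 12 MHz.
12 MHz ≤ fs/2 = 18.9 MHz, appears at 12 MHz.
92.8 MHz mod fs = 17.2 MHz.
17.2 MHz ≤ fs/2 = 18.9 MHz, appears at 17.2 MHz.
110 MHz mod fs = 34.4 MHz.
34.4 MHz > fs/2 = 18.9 MHz, folds to fs − 34.4 MHz = 3.4 MHz.
44.8 MHz mod fs = 7 MHz.
7 MHz ≤ fs/2 = 18.9 MHz, appears at 7 MHz.
Distinct values: {3.4 MHz, 7 MHz, 12 MHz, 17.2 MHz} → 4.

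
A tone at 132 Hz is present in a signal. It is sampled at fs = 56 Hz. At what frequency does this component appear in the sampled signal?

20 Hz

132 Hz mod fs = 20 Hz.
20 Hz ≤ fs/2 = 28 Hz, appears at 20 Hz.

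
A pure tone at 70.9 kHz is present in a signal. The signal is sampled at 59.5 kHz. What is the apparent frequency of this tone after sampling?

70.9 kHz mod fs = 11.4 kHz.
11.4 kHz ≤ fs/2 = 29.75 kHz, appears at 11.4 kHz.

11.4 kHz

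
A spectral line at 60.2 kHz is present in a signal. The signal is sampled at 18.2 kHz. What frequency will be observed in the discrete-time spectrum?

5.6 kHz

60.2 kHz mod fs = 5.6 kHz.
5.6 kHz ≤ fs/2 = 9.1 kHz, appears at 5.6 kHz.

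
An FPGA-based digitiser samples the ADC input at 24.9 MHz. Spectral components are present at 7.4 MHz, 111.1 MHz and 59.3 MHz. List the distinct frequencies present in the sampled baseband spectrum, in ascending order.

7.4 MHz, 9.5 MHz, 11.5 MHz

fs/2 = 12.45 MHz.
7.4 MHz ≤ fs/2 = 12.45 MHz, passes unchanged.
111.1 MHz mod fs = 11.5 MHz.
11.5 MHz ≤ fs/2 = 12.45 MHz, appears at 11.5 MHz.
59.3 MHz mod fs = 9.5 MHz.
9.5 MHz ≤ fs/2 = 12.45 MHz, appears at 9.5 MHz.
Distinct values: {7.4 MHz, 9.5 MHz, 11.5 MHz}.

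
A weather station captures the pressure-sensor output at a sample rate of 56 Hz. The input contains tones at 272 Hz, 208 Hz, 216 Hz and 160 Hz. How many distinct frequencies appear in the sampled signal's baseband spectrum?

fs/2 = 28 Hz.
272 Hz mod fs = 48 Hz.
48 Hz > fs/2 = 28 Hz, folds to fs − 48 Hz = 8 Hz.
208 Hz mod fs = 40 Hz.
40 Hz > fs/2 = 28 Hz, folds to fs − 40 Hz = 16 Hz.
216 Hz mod fs = 48 Hz.
48 Hz > fs/2 = 28 Hz, folds to fs − 48 Hz = 8 Hz.
160 Hz mod fs = 48 Hz.
48 Hz > fs/2 = 28 Hz, folds to fs − 48 Hz = 8 Hz.
Distinct values: {8 Hz, 16 Hz} → 2.

2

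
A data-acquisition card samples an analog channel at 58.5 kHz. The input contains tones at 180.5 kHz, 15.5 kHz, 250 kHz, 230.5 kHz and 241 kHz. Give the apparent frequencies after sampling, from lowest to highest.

fs/2 = 29.25 kHz.
180.5 kHz mod fs = 5 kHz.
5 kHz ≤ fs/2 = 29.25 kHz, appears at 5 kHz.
15.5 kHz ≤ fs/2 = 29.25 kHz, passes unchanged.
250 kHz mod fs = 16 kHz.
16 kHz ≤ fs/2 = 29.25 kHz, appears at 16 kHz.
230.5 kHz mod fs = 55 kHz.
55 kHz > fs/2 = 29.25 kHz, folds to fs − 55 kHz = 3.5 kHz.
241 kHz mod fs = 7 kHz.
7 kHz ≤ fs/2 = 29.25 kHz, appears at 7 kHz.
Distinct values: {3.5 kHz, 5 kHz, 7 kHz, 15.5 kHz, 16 kHz}.

3.5 kHz, 5 kHz, 7 kHz, 15.5 kHz, 16 kHz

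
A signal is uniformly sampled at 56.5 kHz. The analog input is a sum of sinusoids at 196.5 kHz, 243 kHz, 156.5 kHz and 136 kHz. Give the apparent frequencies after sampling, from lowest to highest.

13 kHz, 17 kHz, 23 kHz, 27 kHz

fs/2 = 28.25 kHz.
196.5 kHz mod fs = 27 kHz.
27 kHz ≤ fs/2 = 28.25 kHz, appears at 27 kHz.
243 kHz mod fs = 17 kHz.
17 kHz ≤ fs/2 = 28.25 kHz, appears at 17 kHz.
156.5 kHz mod fs = 43.5 kHz.
43.5 kHz > fs/2 = 28.25 kHz, folds to fs − 43.5 kHz = 13 kHz.
136 kHz mod fs = 23 kHz.
23 kHz ≤ fs/2 = 28.25 kHz, appears at 23 kHz.
Distinct values: {13 kHz, 17 kHz, 23 kHz, 27 kHz}.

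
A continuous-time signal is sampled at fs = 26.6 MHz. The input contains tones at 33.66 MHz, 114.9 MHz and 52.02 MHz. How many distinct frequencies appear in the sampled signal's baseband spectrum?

3

fs/2 = 13.3 MHz.
33.66 MHz mod fs = 7.06 MHz.
7.06 MHz ≤ fs/2 = 13.3 MHz, appears at 7.06 MHz.
114.9 MHz mod fs = 8.5 MHz.
8.5 MHz ≤ fs/2 = 13.3 MHz, appears at 8.5 MHz.
52.02 MHz mod fs = 25.42 MHz.
25.42 MHz > fs/2 = 13.3 MHz, folds to fs − 25.42 MHz = 1.18 MHz.
Distinct values: {1.18 MHz, 7.06 MHz, 8.5 MHz} → 3.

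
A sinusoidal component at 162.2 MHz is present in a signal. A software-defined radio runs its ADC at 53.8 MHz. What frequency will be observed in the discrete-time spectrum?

0.8 MHz

162.2 MHz mod fs = 0.8 MHz.
0.8 MHz ≤ fs/2 = 26.9 MHz, appears at 0.8 MHz.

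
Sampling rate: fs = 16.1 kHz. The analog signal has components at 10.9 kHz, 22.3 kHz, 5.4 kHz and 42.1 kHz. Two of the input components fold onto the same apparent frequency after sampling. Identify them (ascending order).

fs/2 = 8.05 kHz.
10.9 kHz > fs/2 = 8.05 kHz, folds to fs − 10.9 kHz = 5.2 kHz.
22.3 kHz mod fs = 6.2 kHz.
6.2 kHz ≤ fs/2 = 8.05 kHz, appears at 6.2 kHz.
5.4 kHz ≤ fs/2 = 8.05 kHz, passes unchanged.
42.1 kHz mod fs = 9.9 kHz.
9.9 kHz > fs/2 = 8.05 kHz, folds to fs − 9.9 kHz = 6.2 kHz.
22.3 kHz and 42.1 kHz both map to 6.2 kHz.

22.3 kHz, 42.1 kHz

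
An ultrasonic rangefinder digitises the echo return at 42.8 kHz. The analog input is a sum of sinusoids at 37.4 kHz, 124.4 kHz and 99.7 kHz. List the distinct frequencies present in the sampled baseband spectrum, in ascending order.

4 kHz, 5.4 kHz, 14.1 kHz

fs/2 = 21.4 kHz.
37.4 kHz > fs/2 = 21.4 kHz, folds to fs − 37.4 kHz = 5.4 kHz.
124.4 kHz mod fs = 38.8 kHz.
38.8 kHz > fs/2 = 21.4 kHz, folds to fs − 38.8 kHz = 4 kHz.
99.7 kHz mod fs = 14.1 kHz.
14.1 kHz ≤ fs/2 = 21.4 kHz, appears at 14.1 kHz.
Distinct values: {4 kHz, 5.4 kHz, 14.1 kHz}.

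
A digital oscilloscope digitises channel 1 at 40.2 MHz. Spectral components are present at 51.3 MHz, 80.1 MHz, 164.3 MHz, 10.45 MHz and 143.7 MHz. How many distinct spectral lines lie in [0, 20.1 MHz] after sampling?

5

fs/2 = 20.1 MHz.
51.3 MHz mod fs = 11.1 MHz.
11.1 MHz ≤ fs/2 = 20.1 MHz, appears at 11.1 MHz.
80.1 MHz mod fs = 39.9 MHz.
39.9 MHz > fs/2 = 20.1 MHz, folds to fs − 39.9 MHz = 0.3 MHz.
164.3 MHz mod fs = 3.5 MHz.
3.5 MHz ≤ fs/2 = 20.1 MHz, appears at 3.5 MHz.
10.45 MHz ≤ fs/2 = 20.1 MHz, passes unchanged.
143.7 MHz mod fs = 23.1 MHz.
23.1 MHz > fs/2 = 20.1 MHz, folds to fs − 23.1 MHz = 17.1 MHz.
Distinct values: {0.3 MHz, 3.5 MHz, 10.45 MHz, 11.1 MHz, 17.1 MHz} → 5.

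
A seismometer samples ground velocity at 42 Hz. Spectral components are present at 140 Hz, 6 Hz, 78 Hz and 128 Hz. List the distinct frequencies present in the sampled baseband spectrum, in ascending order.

fs/2 = 21 Hz.
140 Hz mod fs = 14 Hz.
14 Hz ≤ fs/2 = 21 Hz, appears at 14 Hz.
6 Hz ≤ fs/2 = 21 Hz, passes unchanged.
78 Hz mod fs = 36 Hz.
36 Hz > fs/2 = 21 Hz, folds to fs − 36 Hz = 6 Hz.
128 Hz mod fs = 2 Hz.
2 Hz ≤ fs/2 = 21 Hz, appears at 2 Hz.
Distinct values: {2 Hz, 6 Hz, 14 Hz}.

2 Hz, 6 Hz, 14 Hz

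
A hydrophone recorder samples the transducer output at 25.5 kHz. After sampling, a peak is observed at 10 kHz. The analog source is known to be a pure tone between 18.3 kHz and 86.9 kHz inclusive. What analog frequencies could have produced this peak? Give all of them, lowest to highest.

35.5 kHz, 41 kHz, 61 kHz, 66.5 kHz, 86.5 kHz

Frequencies that alias to 10 kHz are k·fs ± 10 kHz for integer k ≥ 0.
k=0: 10 kHz.
k=1: 15.5 kHz, 35.5 kHz.
k=2: 41 kHz, 61 kHz.
k=3: 66.5 kHz, 86.5 kHz.
k=4: 92 kHz, 112 kHz.
Within [18.3 kHz, 86.9 kHz]: 35.5 kHz, 41 kHz, 61 kHz, 66.5 kHz, 86.5 kHz.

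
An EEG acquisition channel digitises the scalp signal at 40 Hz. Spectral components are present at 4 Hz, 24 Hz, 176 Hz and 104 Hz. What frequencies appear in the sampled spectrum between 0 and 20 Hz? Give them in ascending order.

fs/2 = 20 Hz.
4 Hz ≤ fs/2 = 20 Hz, passes unchanged.
24 Hz > fs/2 = 20 Hz, folds to fs − 24 Hz = 16 Hz.
176 Hz mod fs = 16 Hz.
16 Hz ≤ fs/2 = 20 Hz, appears at 16 Hz.
104 Hz mod fs = 24 Hz.
24 Hz > fs/2 = 20 Hz, folds to fs − 24 Hz = 16 Hz.
Distinct values: {4 Hz, 16 Hz}.

4 Hz, 16 Hz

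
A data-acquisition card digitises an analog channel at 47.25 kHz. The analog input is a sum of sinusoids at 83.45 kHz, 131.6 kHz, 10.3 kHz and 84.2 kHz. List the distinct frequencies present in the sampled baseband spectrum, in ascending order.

10.15 kHz, 10.3 kHz, 11.05 kHz

fs/2 = 23.625 kHz.
83.45 kHz mod fs = 36.2 kHz.
36.2 kHz > fs/2 = 23.625 kHz, folds to fs − 36.2 kHz = 11.05 kHz.
131.6 kHz mod fs = 37.1 kHz.
37.1 kHz > fs/2 = 23.625 kHz, folds to fs − 37.1 kHz = 10.15 kHz.
10.3 kHz ≤ fs/2 = 23.625 kHz, passes unchanged.
84.2 kHz mod fs = 36.95 kHz.
36.95 kHz > fs/2 = 23.625 kHz, folds to fs − 36.95 kHz = 10.3 kHz.
Distinct values: {10.15 kHz, 10.3 kHz, 11.05 kHz}.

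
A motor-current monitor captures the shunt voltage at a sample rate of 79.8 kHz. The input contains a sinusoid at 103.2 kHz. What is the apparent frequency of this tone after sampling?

23.4 kHz

103.2 kHz mod fs = 23.4 kHz.
23.4 kHz ≤ fs/2 = 39.9 kHz, appears at 23.4 kHz.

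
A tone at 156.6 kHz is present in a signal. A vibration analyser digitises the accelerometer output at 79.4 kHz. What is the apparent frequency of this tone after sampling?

2.2 kHz

156.6 kHz mod fs = 77.2 kHz.
77.2 kHz > fs/2 = 39.7 kHz, folds to fs − 77.2 kHz = 2.2 kHz.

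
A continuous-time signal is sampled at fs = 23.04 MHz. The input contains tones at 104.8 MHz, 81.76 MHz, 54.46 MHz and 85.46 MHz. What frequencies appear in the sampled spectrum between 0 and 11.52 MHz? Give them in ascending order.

fs/2 = 11.52 MHz.
104.8 MHz mod fs = 12.64 MHz.
12.64 MHz > fs/2 = 11.52 MHz, folds to fs − 12.64 MHz = 10.4 MHz.
81.76 MHz mod fs = 12.64 MHz.
12.64 MHz > fs/2 = 11.52 MHz, folds to fs − 12.64 MHz = 10.4 MHz.
54.46 MHz mod fs = 8.38 MHz.
8.38 MHz ≤ fs/2 = 11.52 MHz, appears at 8.38 MHz.
85.46 MHz mod fs = 16.34 MHz.
16.34 MHz > fs/2 = 11.52 MHz, folds to fs − 16.34 MHz = 6.7 MHz.
Distinct values: {6.7 MHz, 8.38 MHz, 10.4 MHz}.

6.7 MHz, 8.38 MHz, 10.4 MHz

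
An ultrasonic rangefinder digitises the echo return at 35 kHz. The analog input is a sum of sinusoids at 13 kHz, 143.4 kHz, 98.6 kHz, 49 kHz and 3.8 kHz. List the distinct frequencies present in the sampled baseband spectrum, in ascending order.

3.4 kHz, 3.8 kHz, 6.4 kHz, 13 kHz, 14 kHz

fs/2 = 17.5 kHz.
13 kHz ≤ fs/2 = 17.5 kHz, passes unchanged.
143.4 kHz mod fs = 3.4 kHz.
3.4 kHz ≤ fs/2 = 17.5 kHz, appears at 3.4 kHz.
98.6 kHz mod fs = 28.6 kHz.
28.6 kHz > fs/2 = 17.5 kHz, folds to fs − 28.6 kHz = 6.4 kHz.
49 kHz mod fs = 14 kHz.
14 kHz ≤ fs/2 = 17.5 kHz, appears at 14 kHz.
3.8 kHz ≤ fs/2 = 17.5 kHz, passes unchanged.
Distinct values: {3.4 kHz, 3.8 kHz, 6.4 kHz, 13 kHz, 14 kHz}.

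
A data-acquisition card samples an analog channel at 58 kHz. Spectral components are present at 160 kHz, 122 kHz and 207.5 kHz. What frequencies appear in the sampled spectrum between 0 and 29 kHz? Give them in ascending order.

fs/2 = 29 kHz.
160 kHz mod fs = 44 kHz.
44 kHz > fs/2 = 29 kHz, folds to fs − 44 kHz = 14 kHz.
122 kHz mod fs = 6 kHz.
6 kHz ≤ fs/2 = 29 kHz, appears at 6 kHz.
207.5 kHz mod fs = 33.5 kHz.
33.5 kHz > fs/2 = 29 kHz, folds to fs − 33.5 kHz = 24.5 kHz.
Distinct values: {6 kHz, 14 kHz, 24.5 kHz}.

6 kHz, 14 kHz, 24.5 kHz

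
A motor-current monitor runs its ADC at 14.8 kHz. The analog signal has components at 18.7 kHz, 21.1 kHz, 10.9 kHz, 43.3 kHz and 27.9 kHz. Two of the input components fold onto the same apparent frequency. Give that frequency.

fs/2 = 7.4 kHz.
18.7 kHz mod fs = 3.9 kHz.
3.9 kHz ≤ fs/2 = 7.4 kHz, appears at 3.9 kHz.
21.1 kHz mod fs = 6.3 kHz.
6.3 kHz ≤ fs/2 = 7.4 kHz, appears at 6.3 kHz.
10.9 kHz > fs/2 = 7.4 kHz, folds to fs − 10.9 kHz = 3.9 kHz.
43.3 kHz mod fs = 13.7 kHz.
13.7 kHz > fs/2 = 7.4 kHz, folds to fs − 13.7 kHz = 1.1 kHz.
27.9 kHz mod fs = 13.1 kHz.
13.1 kHz > fs/2 = 7.4 kHz, folds to fs − 13.1 kHz = 1.7 kHz.
10.9 kHz and 18.7 kHz both map to 3.9 kHz.

3.9 kHz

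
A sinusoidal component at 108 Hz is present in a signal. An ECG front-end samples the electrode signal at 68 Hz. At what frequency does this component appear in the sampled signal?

28 Hz

108 Hz mod fs = 40 Hz.
40 Hz > fs/2 = 34 Hz, folds to fs − 40 Hz = 28 Hz.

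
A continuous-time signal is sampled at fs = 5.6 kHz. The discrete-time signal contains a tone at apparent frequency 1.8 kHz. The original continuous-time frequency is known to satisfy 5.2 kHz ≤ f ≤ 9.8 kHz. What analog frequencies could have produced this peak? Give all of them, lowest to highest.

Frequencies that alias to 1.8 kHz are k·fs ± 1.8 kHz for integer k ≥ 0.
k=0: 1.8 kHz.
k=1: 3.8 kHz, 7.4 kHz.
k=2: 9.4 kHz, 13 kHz.
k=3: 15 kHz, 18.6 kHz.
Within [5.2 kHz, 9.8 kHz]: 7.4 kHz, 9.4 kHz.

7.4 kHz, 9.4 kHz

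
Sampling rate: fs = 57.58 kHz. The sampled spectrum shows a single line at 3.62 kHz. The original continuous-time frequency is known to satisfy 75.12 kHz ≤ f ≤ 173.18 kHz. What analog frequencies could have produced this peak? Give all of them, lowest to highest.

111.54 kHz, 118.78 kHz, 169.12 kHz

Frequencies that alias to 3.62 kHz are k·fs ± 3.62 kHz for integer k ≥ 0.
k=0: 3.62 kHz.
k=1: 53.96 kHz, 61.2 kHz.
k=2: 111.54 kHz, 118.78 kHz.
k=3: 169.12 kHz, 176.36 kHz.
k=4: 226.7 kHz, 233.94 kHz.
Within [75.12 kHz, 173.18 kHz]: 111.54 kHz, 118.78 kHz, 169.12 kHz.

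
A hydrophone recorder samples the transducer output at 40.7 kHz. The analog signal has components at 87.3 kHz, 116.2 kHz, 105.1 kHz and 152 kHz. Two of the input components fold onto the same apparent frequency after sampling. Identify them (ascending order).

87.3 kHz, 116.2 kHz

fs/2 = 20.35 kHz.
87.3 kHz mod fs = 5.9 kHz.
5.9 kHz ≤ fs/2 = 20.35 kHz, appears at 5.9 kHz.
116.2 kHz mod fs = 34.8 kHz.
34.8 kHz > fs/2 = 20.35 kHz, folds to fs − 34.8 kHz = 5.9 kHz.
105.1 kHz mod fs = 23.7 kHz.
23.7 kHz > fs/2 = 20.35 kHz, folds to fs − 23.7 kHz = 17 kHz.
152 kHz mod fs = 29.9 kHz.
29.9 kHz > fs/2 = 20.35 kHz, folds to fs − 29.9 kHz = 10.8 kHz.
87.3 kHz and 116.2 kHz both map to 5.9 kHz.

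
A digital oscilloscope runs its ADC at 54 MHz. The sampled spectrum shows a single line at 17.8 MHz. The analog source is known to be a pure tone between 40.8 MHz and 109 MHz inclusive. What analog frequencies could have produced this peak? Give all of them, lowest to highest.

71.8 MHz, 90.2 MHz

Frequencies that alias to 17.8 MHz are k·fs ± 17.8 MHz for integer k ≥ 0.
k=0: 17.8 MHz.
k=1: 36.2 MHz, 71.8 MHz.
k=2: 90.2 MHz, 125.8 MHz.
k=3: 144.2 MHz, 179.8 MHz.
Within [40.8 MHz, 109 MHz]: 71.8 MHz, 90.2 MHz.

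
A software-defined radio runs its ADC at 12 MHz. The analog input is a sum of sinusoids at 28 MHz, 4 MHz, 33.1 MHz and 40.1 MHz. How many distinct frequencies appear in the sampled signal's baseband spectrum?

3

fs/2 = 6 MHz.
28 MHz mod fs = 4 MHz.
4 MHz ≤ fs/2 = 6 MHz, appears at 4 MHz.
4 MHz ≤ fs/2 = 6 MHz, passes unchanged.
33.1 MHz mod fs = 9.1 MHz.
9.1 MHz > fs/2 = 6 MHz, folds to fs − 9.1 MHz = 2.9 MHz.
40.1 MHz mod fs = 4.1 MHz.
4.1 MHz ≤ fs/2 = 6 MHz, appears at 4.1 MHz.
Distinct values: {2.9 MHz, 4 MHz, 4.1 MHz} → 3.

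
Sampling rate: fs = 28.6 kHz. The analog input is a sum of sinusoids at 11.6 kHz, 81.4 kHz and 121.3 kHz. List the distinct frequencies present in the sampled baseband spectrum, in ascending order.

4.4 kHz, 6.9 kHz, 11.6 kHz

fs/2 = 14.3 kHz.
11.6 kHz ≤ fs/2 = 14.3 kHz, passes unchanged.
81.4 kHz mod fs = 24.2 kHz.
24.2 kHz > fs/2 = 14.3 kHz, folds to fs − 24.2 kHz = 4.4 kHz.
121.3 kHz mod fs = 6.9 kHz.
6.9 kHz ≤ fs/2 = 14.3 kHz, appears at 6.9 kHz.
Distinct values: {4.4 kHz, 6.9 kHz, 11.6 kHz}.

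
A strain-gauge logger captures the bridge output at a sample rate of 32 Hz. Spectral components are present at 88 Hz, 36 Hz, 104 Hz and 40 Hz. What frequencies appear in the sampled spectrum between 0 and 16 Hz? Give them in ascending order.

fs/2 = 16 Hz.
88 Hz mod fs = 24 Hz.
24 Hz > fs/2 = 16 Hz, folds to fs − 24 Hz = 8 Hz.
36 Hz mod fs = 4 Hz.
4 Hz ≤ fs/2 = 16 Hz, appears at 4 Hz.
104 Hz mod fs = 8 Hz.
8 Hz ≤ fs/2 = 16 Hz, appears at 8 Hz.
40 Hz mod fs = 8 Hz.
8 Hz ≤ fs/2 = 16 Hz, appears at 8 Hz.
Distinct values: {4 Hz, 8 Hz}.

4 Hz, 8 Hz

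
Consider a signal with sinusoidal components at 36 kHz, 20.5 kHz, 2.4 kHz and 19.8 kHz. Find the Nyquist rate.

72 kHz

Highest-frequency component: 36 kHz.
Nyquist rate = 2 × 36 kHz = 72 kHz.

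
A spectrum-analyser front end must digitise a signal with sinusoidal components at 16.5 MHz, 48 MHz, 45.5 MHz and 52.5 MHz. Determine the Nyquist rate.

Highest-frequency component: 52.5 MHz.
Nyquist rate = 2 × 52.5 MHz = 105 MHz.

105 MHz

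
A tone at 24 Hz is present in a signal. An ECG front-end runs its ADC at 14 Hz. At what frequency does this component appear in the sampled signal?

4 Hz

24 Hz mod fs = 10 Hz.
10 Hz > fs/2 = 7 Hz, folds to fs − 10 Hz = 4 Hz.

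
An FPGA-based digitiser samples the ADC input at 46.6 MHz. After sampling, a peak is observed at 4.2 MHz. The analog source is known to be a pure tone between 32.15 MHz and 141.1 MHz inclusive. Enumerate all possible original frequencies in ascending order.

Frequencies that alias to 4.2 MHz are k·fs ± 4.2 MHz for integer k ≥ 0.
k=0: 4.2 MHz.
k=1: 42.4 MHz, 50.8 MHz.
k=2: 89 MHz, 97.4 MHz.
k=3: 135.6 MHz, 144 MHz.
k=4: 182.2 MHz, 190.6 MHz.
Within [32.15 MHz, 141.1 MHz]: 42.4 MHz, 50.8 MHz, 89 MHz, 97.4 MHz, 135.6 MHz.

42.4 MHz, 50.8 MHz, 89 MHz, 97.4 MHz, 135.6 MHz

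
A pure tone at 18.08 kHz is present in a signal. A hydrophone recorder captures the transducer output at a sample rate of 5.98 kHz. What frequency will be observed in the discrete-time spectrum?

0.14 kHz

18.08 kHz mod fs = 0.14 kHz.
0.14 kHz ≤ fs/2 = 2.99 kHz, appears at 0.14 kHz.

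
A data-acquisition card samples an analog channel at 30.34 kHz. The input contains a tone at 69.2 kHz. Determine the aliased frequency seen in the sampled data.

8.52 kHz

69.2 kHz mod fs = 8.52 kHz.
8.52 kHz ≤ fs/2 = 15.17 kHz, appears at 8.52 kHz.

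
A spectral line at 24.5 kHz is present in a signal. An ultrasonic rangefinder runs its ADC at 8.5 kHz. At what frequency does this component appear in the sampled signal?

1 kHz

24.5 kHz mod fs = 7.5 kHz.
7.5 kHz > fs/2 = 4.25 kHz, folds to fs − 7.5 kHz = 1 kHz.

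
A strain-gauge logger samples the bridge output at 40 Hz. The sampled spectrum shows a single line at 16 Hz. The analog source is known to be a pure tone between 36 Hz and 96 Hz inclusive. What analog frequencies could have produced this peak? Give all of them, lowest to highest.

Frequencies that alias to 16 Hz are k·fs ± 16 Hz for integer k ≥ 0.
k=0: 16 Hz.
k=1: 24 Hz, 56 Hz.
k=2: 64 Hz, 96 Hz.
k=3: 104 Hz, 136 Hz.
Within [36 Hz, 96 Hz]: 56 Hz, 64 Hz, 96 Hz.

56 Hz, 64 Hz, 96 Hz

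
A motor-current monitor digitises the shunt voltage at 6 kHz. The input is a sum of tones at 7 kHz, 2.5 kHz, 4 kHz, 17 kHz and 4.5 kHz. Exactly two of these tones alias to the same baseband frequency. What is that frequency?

fs/2 = 3 kHz.
7 kHz mod fs = 1 kHz.
1 kHz ≤ fs/2 = 3 kHz, appears at 1 kHz.
2.5 kHz ≤ fs/2 = 3 kHz, passes unchanged.
4 kHz > fs/2 = 3 kHz, folds to fs − 4 kHz = 2 kHz.
17 kHz mod fs = 5 kHz.
5 kHz > fs/2 = 3 kHz, folds to fs − 5 kHz = 1 kHz.
4.5 kHz > fs/2 = 3 kHz, folds to fs − 4.5 kHz = 1.5 kHz.
7 kHz and 17 kHz both map to 1 kHz.

1 kHz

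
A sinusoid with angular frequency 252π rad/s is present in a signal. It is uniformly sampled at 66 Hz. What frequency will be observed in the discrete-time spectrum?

6 Hz

ω = 252π rad/s → f = ω/(2π) = 126 Hz.
126 Hz mod fs = 60 Hz.
60 Hz > fs/2 = 33 Hz, folds to fs − 60 Hz = 6 Hz.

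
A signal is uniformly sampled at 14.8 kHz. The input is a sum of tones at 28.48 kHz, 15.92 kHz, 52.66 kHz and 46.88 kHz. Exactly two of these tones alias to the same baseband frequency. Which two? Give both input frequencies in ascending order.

15.92 kHz, 28.48 kHz

fs/2 = 7.4 kHz.
28.48 kHz mod fs = 13.68 kHz.
13.68 kHz > fs/2 = 7.4 kHz, folds to fs − 13.68 kHz = 1.12 kHz.
15.92 kHz mod fs = 1.12 kHz.
1.12 kHz ≤ fs/2 = 7.4 kHz, appears at 1.12 kHz.
52.66 kHz mod fs = 8.26 kHz.
8.26 kHz > fs/2 = 7.4 kHz, folds to fs − 8.26 kHz = 6.54 kHz.
46.88 kHz mod fs = 2.48 kHz.
2.48 kHz ≤ fs/2 = 7.4 kHz, appears at 2.48 kHz.
15.92 kHz and 28.48 kHz both map to 1.12 kHz.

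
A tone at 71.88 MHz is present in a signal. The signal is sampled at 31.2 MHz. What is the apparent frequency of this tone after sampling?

71.88 MHz mod fs = 9.48 MHz.
9.48 MHz ≤ fs/2 = 15.6 MHz, appears at 9.48 MHz.

9.48 MHz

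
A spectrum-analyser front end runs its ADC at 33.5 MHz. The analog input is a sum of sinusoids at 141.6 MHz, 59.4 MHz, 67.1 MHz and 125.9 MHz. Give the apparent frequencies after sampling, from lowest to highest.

fs/2 = 16.75 MHz.
141.6 MHz mod fs = 7.6 MHz.
7.6 MHz ≤ fs/2 = 16.75 MHz, appears at 7.6 MHz.
59.4 MHz mod fs = 25.9 MHz.
25.9 MHz > fs/2 = 16.75 MHz, folds to fs − 25.9 MHz = 7.6 MHz.
67.1 MHz mod fs = 0.1 MHz.
0.1 MHz ≤ fs/2 = 16.75 MHz, appears at 0.1 MHz.
125.9 MHz mod fs = 25.4 MHz.
25.4 MHz > fs/2 = 16.75 MHz, folds to fs − 25.4 MHz = 8.1 MHz.
Distinct values: {0.1 MHz, 7.6 MHz, 8.1 MHz}.

0.1 MHz, 7.6 MHz, 8.1 MHz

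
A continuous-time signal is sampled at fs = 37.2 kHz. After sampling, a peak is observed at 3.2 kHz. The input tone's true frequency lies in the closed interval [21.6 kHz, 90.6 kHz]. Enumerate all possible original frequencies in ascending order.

Frequencies that alias to 3.2 kHz are k·fs ± 3.2 kHz for integer k ≥ 0.
k=0: 3.2 kHz.
k=1: 34 kHz, 40.4 kHz.
k=2: 71.2 kHz, 77.6 kHz.
k=3: 108.4 kHz, 114.8 kHz.
Within [21.6 kHz, 90.6 kHz]: 34 kHz, 40.4 kHz, 71.2 kHz, 77.6 kHz.

34 kHz, 40.4 kHz, 71.2 kHz, 77.6 kHz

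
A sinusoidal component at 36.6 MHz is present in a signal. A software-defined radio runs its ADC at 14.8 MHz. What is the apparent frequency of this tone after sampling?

36.6 MHz mod fs = 7 MHz.
7 MHz ≤ fs/2 = 7.4 MHz, appears at 7 MHz.

7 MHz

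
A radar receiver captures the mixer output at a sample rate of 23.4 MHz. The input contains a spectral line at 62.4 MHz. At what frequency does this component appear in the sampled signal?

7.8 MHz

62.4 MHz mod fs = 15.6 MHz.
15.6 MHz > fs/2 = 11.7 MHz, folds to fs − 15.6 MHz = 7.8 MHz.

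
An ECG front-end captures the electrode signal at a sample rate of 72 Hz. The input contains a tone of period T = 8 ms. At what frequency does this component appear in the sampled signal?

T = 8 ms → f = 1/T = 125 Hz.
125 Hz mod fs = 53 Hz.
53 Hz > fs/2 = 36 Hz, folds to fs − 53 Hz = 19 Hz.

19 Hz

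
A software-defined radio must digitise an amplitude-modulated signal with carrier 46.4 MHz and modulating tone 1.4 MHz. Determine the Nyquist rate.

95.6 MHz

AM sidebands sit at fc ± fm = 45 MHz and 47.8 MHz.
Highest-frequency component: 47.8 MHz.
Nyquist rate = 2 × 47.8 MHz = 95.6 MHz.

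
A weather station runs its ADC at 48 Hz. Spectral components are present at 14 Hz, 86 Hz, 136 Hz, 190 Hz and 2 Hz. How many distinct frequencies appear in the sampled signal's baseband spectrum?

4

fs/2 = 24 Hz.
14 Hz ≤ fs/2 = 24 Hz, passes unchanged.
86 Hz mod fs = 38 Hz.
38 Hz > fs/2 = 24 Hz, folds to fs − 38 Hz = 10 Hz.
136 Hz mod fs = 40 Hz.
40 Hz > fs/2 = 24 Hz, folds to fs − 40 Hz = 8 Hz.
190 Hz mod fs = 46 Hz.
46 Hz > fs/2 = 24 Hz, folds to fs − 46 Hz = 2 Hz.
2 Hz ≤ fs/2 = 24 Hz, passes unchanged.
Distinct values: {2 Hz, 8 Hz, 10 Hz, 14 Hz} → 4.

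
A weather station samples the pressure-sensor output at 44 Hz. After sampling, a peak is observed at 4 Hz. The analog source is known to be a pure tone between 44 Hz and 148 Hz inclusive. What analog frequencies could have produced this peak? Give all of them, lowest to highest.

48 Hz, 84 Hz, 92 Hz, 128 Hz, 136 Hz

Frequencies that alias to 4 Hz are k·fs ± 4 Hz for integer k ≥ 0.
k=0: 4 Hz.
k=1: 40 Hz, 48 Hz.
k=2: 84 Hz, 92 Hz.
k=3: 128 Hz, 136 Hz.
k=4: 172 Hz, 180 Hz.
Within [44 Hz, 148 Hz]: 48 Hz, 84 Hz, 92 Hz, 128 Hz, 136 Hz.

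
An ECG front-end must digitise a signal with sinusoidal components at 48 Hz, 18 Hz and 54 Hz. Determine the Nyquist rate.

108 Hz

Highest-frequency component: 54 Hz.
Nyquist rate = 2 × 54 Hz = 108 Hz.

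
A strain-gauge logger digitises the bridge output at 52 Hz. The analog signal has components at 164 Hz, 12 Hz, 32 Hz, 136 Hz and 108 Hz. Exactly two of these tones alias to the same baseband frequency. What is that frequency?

fs/2 = 26 Hz.
164 Hz mod fs = 8 Hz.
8 Hz ≤ fs/2 = 26 Hz, appears at 8 Hz.
12 Hz ≤ fs/2 = 26 Hz, passes unchanged.
32 Hz > fs/2 = 26 Hz, folds to fs − 32 Hz = 20 Hz.
136 Hz mod fs = 32 Hz.
32 Hz > fs/2 = 26 Hz, folds to fs − 32 Hz = 20 Hz.
108 Hz mod fs = 4 Hz.
4 Hz ≤ fs/2 = 26 Hz, appears at 4 Hz.
32 Hz and 136 Hz both map to 20 Hz.

20 Hz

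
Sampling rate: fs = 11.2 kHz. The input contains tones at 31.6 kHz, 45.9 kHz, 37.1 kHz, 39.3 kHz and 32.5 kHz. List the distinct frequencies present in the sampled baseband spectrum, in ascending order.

fs/2 = 5.6 kHz.
31.6 kHz mod fs = 9.2 kHz.
9.2 kHz > fs/2 = 5.6 kHz, folds to fs − 9.2 kHz = 2 kHz.
45.9 kHz mod fs = 1.1 kHz.
1.1 kHz ≤ fs/2 = 5.6 kHz, appears at 1.1 kHz.
37.1 kHz mod fs = 3.5 kHz.
3.5 kHz ≤ fs/2 = 5.6 kHz, appears at 3.5 kHz.
39.3 kHz mod fs = 5.7 kHz.
5.7 kHz > fs/2 = 5.6 kHz, folds to fs − 5.7 kHz = 5.5 kHz.
32.5 kHz mod fs = 10.1 kHz.
10.1 kHz > fs/2 = 5.6 kHz, folds to fs − 10.1 kHz = 1.1 kHz.
Distinct values: {1.1 kHz, 2 kHz, 3.5 kHz, 5.5 kHz}.

1.1 kHz, 2 kHz, 3.5 kHz, 5.5 kHz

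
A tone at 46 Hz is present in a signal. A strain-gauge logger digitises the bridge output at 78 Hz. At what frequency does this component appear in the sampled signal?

46 Hz > fs/2 = 39 Hz, folds to fs − 46 Hz = 32 Hz.

32 Hz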